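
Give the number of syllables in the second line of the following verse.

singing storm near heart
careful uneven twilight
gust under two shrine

The second line: "careful uneven twilight": 2+3+2 = 7

7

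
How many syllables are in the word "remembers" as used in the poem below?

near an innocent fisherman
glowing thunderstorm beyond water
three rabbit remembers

3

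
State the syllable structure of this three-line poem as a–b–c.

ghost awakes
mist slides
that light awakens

3–2–5

Line 1: "ghost awakes": 1+2 = 3
Line 2: "mist slides": 1+1 = 2
Line 3: "that light awakens": 1+1+3 = 5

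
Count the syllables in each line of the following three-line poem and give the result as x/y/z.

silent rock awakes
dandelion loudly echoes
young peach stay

Line 1: "silent rock awakes": 2+1+2 = 5
Line 2: "dandelion loudly echoes": 4+2+2 = 8
Line 3: "young peach stay": 1+1+1 = 3

5/8/3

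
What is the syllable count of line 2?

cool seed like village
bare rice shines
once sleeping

3

Line 2: bare(1) + rice(1) + shines(1) = 3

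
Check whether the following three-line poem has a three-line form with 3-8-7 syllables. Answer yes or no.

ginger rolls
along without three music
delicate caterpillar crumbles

No

Line 1: ginger(2) + rolls(1) = 3 ✓
Line 2: along(2) + without(2) + three(1) + music(2) = 7 (expected 8)
Line 3: delicate(3) + caterpillar(4) + crumbles(2) = 9 (expected 7)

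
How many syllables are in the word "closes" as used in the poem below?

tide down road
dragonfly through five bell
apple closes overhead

"closes" has 2 syllables.

2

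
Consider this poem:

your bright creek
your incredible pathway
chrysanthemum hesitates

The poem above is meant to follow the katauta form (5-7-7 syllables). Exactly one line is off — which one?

Line 1

Line 1: "your bright creek": 1+1+1 = 3 (expected 5)
Line 2: "your incredible pathway": 1+4+2 = 7 ✓
Line 3: "chrysanthemum hesitates": 4+3 = 7 ✓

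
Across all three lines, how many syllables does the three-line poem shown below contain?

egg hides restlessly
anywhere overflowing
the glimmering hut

17

Line 1: egg (1), hides (1), restlessly (3) → 5
Line 2: anywhere (3), overflowing (4) → 7
Line 3: the (1), glimmering (3), hut (1) → 5
Total: 5 + 7 + 5 = 17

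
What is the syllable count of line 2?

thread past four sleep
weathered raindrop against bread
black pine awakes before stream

Line 2: weathered (2), raindrop (2), against (2), bread (1) → 7

7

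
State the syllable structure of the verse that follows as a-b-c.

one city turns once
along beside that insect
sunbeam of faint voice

Line 1: one(1) + city(2) + turns(1) + once(1) = 5
Line 2: along(2) + beside(2) + that(1) + insect(2) = 7
Line 3: sunbeam(2) + of(1) + faint(1) + voice(1) = 5

5-7-5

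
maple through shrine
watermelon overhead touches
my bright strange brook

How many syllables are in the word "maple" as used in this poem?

2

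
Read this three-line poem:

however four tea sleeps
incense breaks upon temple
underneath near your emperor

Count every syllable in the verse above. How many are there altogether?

21

Line 1: however (3), four (1), tea (1), sleeps (1) → 6
Line 2: incense (2), breaks (1), upon (2), temple (2) → 7
Line 3: underneath (3), near (1), your (1), emperor (3) → 8
Total: 6 + 7 + 8 = 21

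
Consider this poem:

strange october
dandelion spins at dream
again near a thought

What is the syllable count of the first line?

4

The first line: strange (1), october (3) → 4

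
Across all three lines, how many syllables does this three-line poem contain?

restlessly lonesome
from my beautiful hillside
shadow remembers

Line 1: "restlessly lonesome": 3+2 = 5
Line 2: "from my beautiful hillside": 1+1+3+2 = 7
Line 3: "shadow remembers": 2+3 = 5
Total: 5 + 7 + 5 = 17

17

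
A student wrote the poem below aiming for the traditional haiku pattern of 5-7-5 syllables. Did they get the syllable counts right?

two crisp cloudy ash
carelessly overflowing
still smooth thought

No

Line 1: two(1) + crisp(1) + cloudy(2) + ash(1) = 5 ✓
Line 2: carelessly(3) + overflowing(4) = 7 ✓
Line 3: still(1) + smooth(1) + thought(1) = 3 (expected 5)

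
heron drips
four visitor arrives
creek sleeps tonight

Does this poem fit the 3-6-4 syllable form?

Line 1: heron(2) + drips(1) = 3 ✓
Line 2: four(1) + visitor(3) + arrives(2) = 6 ✓
Line 3: creek(1) + sleeps(1) + tonight(2) = 4 ✓

Yes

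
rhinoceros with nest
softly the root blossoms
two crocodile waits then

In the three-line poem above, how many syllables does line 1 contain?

Line 1: rhinoceros(4) + with(1) + nest(1) = 6

6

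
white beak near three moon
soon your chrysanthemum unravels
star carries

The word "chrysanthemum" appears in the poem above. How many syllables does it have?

4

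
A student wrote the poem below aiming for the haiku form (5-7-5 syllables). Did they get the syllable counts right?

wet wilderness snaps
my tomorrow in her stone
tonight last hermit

Yes

Line 1: wet (1), wilderness (3), snaps (1) → 5 ✓
Line 2: my (1), tomorrow (3), in (1), her (1), stone (1) → 7 ✓
Line 3: tonight (2), last (1), hermit (2) → 5 ✓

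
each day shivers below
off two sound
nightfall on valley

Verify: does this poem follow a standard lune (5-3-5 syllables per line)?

Line 1: "each day shivers below": 1+1+2+2 = 6 (expected 5)
Line 2: "off two sound": 1+1+1 = 3 ✓
Line 3: "nightfall on valley": 2+1+2 = 5 ✓

No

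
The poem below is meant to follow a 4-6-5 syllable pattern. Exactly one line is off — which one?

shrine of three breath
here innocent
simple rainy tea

Line 1: shrine(1) + of(1) + three(1) + breath(1) = 4 ✓
Line 2: here(1) + innocent(3) = 4 (expected 6)
Line 3: simple(2) + rainy(2) + tea(1) = 5 ✓

Line 2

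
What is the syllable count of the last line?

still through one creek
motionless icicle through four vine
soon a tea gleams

The last line: soon (1), a (1), tea (1), gleams (1) → 4

4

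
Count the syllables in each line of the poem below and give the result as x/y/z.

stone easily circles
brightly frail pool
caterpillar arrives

Line 1: stone(1) + easily(3) + circles(2) = 6
Line 2: brightly(2) + frail(1) + pool(1) = 4
Line 3: caterpillar(4) + arrives(2) = 6

6/4/6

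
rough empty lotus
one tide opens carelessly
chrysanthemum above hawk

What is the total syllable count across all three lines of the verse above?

19

Line 1: rough (1), empty (2), lotus (2) → 5
Line 2: one (1), tide (1), opens (2), carelessly (3) → 7
Line 3: chrysanthemum (4), above (2), hawk (1) → 7
Total: 5 + 7 + 7 = 19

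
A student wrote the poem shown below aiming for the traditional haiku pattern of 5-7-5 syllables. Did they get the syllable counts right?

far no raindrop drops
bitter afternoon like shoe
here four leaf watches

Yes

Line 1: "far no raindrop drops": 1+1+2+1 = 5 ✓
Line 2: "bitter afternoon like shoe": 2+3+1+1 = 7 ✓
Line 3: "here four leaf watches": 1+1+1+2 = 5 ✓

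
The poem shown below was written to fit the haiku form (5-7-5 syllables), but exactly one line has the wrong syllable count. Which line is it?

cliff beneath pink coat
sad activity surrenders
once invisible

Line 2

Line 1: "cliff beneath pink coat": 1+2+1+1 = 5 ✓
Line 2: "sad activity surrenders": 1+4+3 = 8 (expected 7)
Line 3: "once invisible": 1+4 = 5 ✓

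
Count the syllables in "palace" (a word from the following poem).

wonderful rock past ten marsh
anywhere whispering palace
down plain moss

"palace" has 2 syllables.

2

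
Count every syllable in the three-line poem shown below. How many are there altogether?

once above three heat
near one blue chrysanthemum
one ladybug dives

17

Line 1: "once above three heat": 1+2+1+1 = 5
Line 2: "near one blue chrysanthemum": 1+1+1+4 = 7
Line 3: "one ladybug dives": 1+3+1 = 5
Total: 5 + 7 + 5 = 17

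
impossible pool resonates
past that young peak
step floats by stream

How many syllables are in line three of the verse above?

Line three: "step floats by stream": 1+1+1+1 = 4

4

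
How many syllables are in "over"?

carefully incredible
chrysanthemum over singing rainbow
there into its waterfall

2

"over" has 2 syllables.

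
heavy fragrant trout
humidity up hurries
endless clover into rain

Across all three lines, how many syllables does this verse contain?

19

Line 1: "heavy fragrant trout": 2+2+1 = 5
Line 2: "humidity up hurries": 4+1+2 = 7
Line 3: "endless clover into rain": 2+2+2+1 = 7
Total: 5 + 7 + 7 = 19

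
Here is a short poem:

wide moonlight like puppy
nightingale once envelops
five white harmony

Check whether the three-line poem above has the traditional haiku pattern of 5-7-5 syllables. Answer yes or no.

Line 1: wide (1), moonlight (2), like (1), puppy (2) → 6 (expected 5)
Line 2: nightingale (3), once (1), envelops (3) → 7 ✓
Line 3: five (1), white (1), harmony (3) → 5 ✓

No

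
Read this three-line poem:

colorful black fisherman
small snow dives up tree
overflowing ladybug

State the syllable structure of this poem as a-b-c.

Line 1: "colorful black fisherman": 3+1+3 = 7
Line 2: "small snow dives up tree": 1+1+1+1+1 = 5
Line 3: "overflowing ladybug": 4+3 = 7

7-5-7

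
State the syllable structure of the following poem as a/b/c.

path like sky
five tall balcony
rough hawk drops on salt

Line 1: path(1) + like(1) + sky(1) = 3
Line 2: five(1) + tall(1) + balcony(3) = 5
Line 3: rough(1) + hawk(1) + drops(1) + on(1) + salt(1) = 5

3/5/5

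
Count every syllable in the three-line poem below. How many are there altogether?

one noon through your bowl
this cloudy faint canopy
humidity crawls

17

Line 1: "one noon through your bowl": 1+1+1+1+1 = 5
Line 2: "this cloudy faint canopy": 1+2+1+3 = 7
Line 3: "humidity crawls": 4+1 = 5
Total: 5 + 7 + 5 = 17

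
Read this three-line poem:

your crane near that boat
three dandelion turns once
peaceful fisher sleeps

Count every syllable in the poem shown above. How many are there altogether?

Line 1: your(1) + crane(1) + near(1) + that(1) + boat(1) = 5
Line 2: three(1) + dandelion(4) + turns(1) + once(1) = 7
Line 3: peaceful(2) + fisher(2) + sleeps(1) = 5
Total: 5 + 7 + 5 = 17

17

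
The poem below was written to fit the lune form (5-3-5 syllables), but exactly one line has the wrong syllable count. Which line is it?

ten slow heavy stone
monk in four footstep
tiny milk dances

The second line

Line 1: ten (1), slow (1), heavy (2), stone (1) → 5 ✓
Line 2: monk (1), in (1), four (1), footstep (2) → 5 (expected 3)
Line 3: tiny (2), milk (1), dances (2) → 5 ✓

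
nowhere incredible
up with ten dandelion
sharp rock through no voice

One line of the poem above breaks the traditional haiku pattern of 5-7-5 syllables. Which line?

The first line

Line 1: nowhere (2), incredible (4) → 6 (expected 5)
Line 2: up (1), with (1), ten (1), dandelion (4) → 7 ✓
Line 3: sharp (1), rock (1), through (1), no (1), voice (1) → 5 ✓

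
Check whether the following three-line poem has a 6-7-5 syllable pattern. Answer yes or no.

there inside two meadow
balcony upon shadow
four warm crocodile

Yes

Line 1: there(1) + inside(2) + two(1) + meadow(2) = 6 ✓
Line 2: balcony(3) + upon(2) + shadow(2) = 7 ✓
Line 3: four(1) + warm(1) + crocodile(3) = 5 ✓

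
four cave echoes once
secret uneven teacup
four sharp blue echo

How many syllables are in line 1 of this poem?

Line 1: four(1) + cave(1) + echoes(2) + once(1) = 5

5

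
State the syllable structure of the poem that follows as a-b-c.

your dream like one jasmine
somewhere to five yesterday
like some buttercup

Line 1: your(1) + dream(1) + like(1) + one(1) + jasmine(2) = 6
Line 2: somewhere(2) + to(1) + five(1) + yesterday(3) = 7
Line 3: like(1) + some(1) + buttercup(3) = 5

6-7-5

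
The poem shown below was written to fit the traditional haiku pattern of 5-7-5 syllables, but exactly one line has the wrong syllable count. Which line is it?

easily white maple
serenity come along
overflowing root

Line 1: easily(3) + white(1) + maple(2) = 6 (expected 5)
Line 2: serenity(4) + come(1) + along(2) = 7 ✓
Line 3: overflowing(4) + root(1) = 5 ✓

The first line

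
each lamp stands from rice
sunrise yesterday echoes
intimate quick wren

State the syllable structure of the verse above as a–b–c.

5–7–5

Line 1: each (1), lamp (1), stands (1), from (1), rice (1) → 5
Line 2: sunrise (2), yesterday (3), echoes (2) → 7
Line 3: intimate (3), quick (1), wren (1) → 5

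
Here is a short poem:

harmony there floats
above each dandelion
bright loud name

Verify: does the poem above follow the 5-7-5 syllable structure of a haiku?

No

Line 1: harmony (3), there (1), floats (1) → 5 ✓
Line 2: above (2), each (1), dandelion (4) → 7 ✓
Line 3: bright (1), loud (1), name (1) → 3 (expected 5)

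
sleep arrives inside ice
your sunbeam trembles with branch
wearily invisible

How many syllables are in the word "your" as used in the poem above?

1

"your" has 1 syllable.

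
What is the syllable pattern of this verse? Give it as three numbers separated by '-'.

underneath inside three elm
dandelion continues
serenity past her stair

7-7-7

Line 1: underneath (3), inside (2), three (1), elm (1) → 7
Line 2: dandelion (4), continues (3) → 7
Line 3: serenity (4), past (1), her (1), stair (1) → 7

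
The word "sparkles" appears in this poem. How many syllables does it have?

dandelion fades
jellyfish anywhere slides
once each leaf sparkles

2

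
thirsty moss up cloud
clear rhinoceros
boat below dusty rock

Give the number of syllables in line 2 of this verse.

5

Line 2: "clear rhinoceros": 1+4 = 5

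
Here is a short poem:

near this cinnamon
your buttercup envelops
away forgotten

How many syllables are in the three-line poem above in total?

Line 1: "near this cinnamon": 1+1+3 = 5
Line 2: "your buttercup envelops": 1+3+3 = 7
Line 3: "away forgotten": 2+3 = 5
Total: 5 + 7 + 5 = 17

17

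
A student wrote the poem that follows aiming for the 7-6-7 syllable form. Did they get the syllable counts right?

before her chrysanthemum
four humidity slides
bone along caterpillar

Line 1: "before her chrysanthemum": 2+1+4 = 7 ✓
Line 2: "four humidity slides": 1+4+1 = 6 ✓
Line 3: "bone along caterpillar": 1+2+4 = 7 ✓

Yes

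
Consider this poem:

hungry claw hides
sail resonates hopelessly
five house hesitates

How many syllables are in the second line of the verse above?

The second line: sail(1) + resonates(3) + hopelessly(3) = 7

7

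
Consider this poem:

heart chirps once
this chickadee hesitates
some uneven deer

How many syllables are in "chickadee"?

3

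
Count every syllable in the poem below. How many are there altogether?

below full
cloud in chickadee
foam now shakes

11

Line 1: below(2) + full(1) = 3
Line 2: cloud(1) + in(1) + chickadee(3) = 5
Line 3: foam(1) + now(1) + shakes(1) = 3
Total: 3 + 5 + 3 = 11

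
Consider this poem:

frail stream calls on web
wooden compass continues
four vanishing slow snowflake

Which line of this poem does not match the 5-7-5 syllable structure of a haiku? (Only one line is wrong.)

The third line

Line 1: frail(1) + stream(1) + calls(1) + on(1) + web(1) = 5 ✓
Line 2: wooden(2) + compass(2) + continues(3) = 7 ✓
Line 3: four(1) + vanishing(3) + slow(1) + snowflake(2) = 7 (expected 5)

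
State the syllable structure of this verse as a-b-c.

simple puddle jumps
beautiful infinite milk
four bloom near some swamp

5-7-5

Line 1: simple(2) + puddle(2) + jumps(1) = 5
Line 2: beautiful(3) + infinite(3) + milk(1) = 7
Line 3: four(1) + bloom(1) + near(1) + some(1) + swamp(1) = 5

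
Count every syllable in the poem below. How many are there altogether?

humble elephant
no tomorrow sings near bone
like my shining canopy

Line 1: humble (2), elephant (3) → 5
Line 2: no (1), tomorrow (3), sings (1), near (1), bone (1) → 7
Line 3: like (1), my (1), shining (2), canopy (3) → 7
Total: 5 + 7 + 7 = 19

19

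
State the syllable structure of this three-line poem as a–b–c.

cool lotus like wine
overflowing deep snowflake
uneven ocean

Line 1: "cool lotus like wine": 1+2+1+1 = 5
Line 2: "overflowing deep snowflake": 4+1+2 = 7
Line 3: "uneven ocean": 3+2 = 5

5–7–5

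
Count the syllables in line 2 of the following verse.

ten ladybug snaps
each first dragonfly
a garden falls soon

Line 2: each(1) + first(1) + dragonfly(3) = 5

5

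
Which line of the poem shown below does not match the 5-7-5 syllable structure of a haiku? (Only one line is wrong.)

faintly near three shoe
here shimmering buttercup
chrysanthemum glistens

The third line

Line 1: "faintly near three shoe": 2+1+1+1 = 5 ✓
Line 2: "here shimmering buttercup": 1+3+3 = 7 ✓
Line 3: "chrysanthemum glistens": 4+2 = 6 (expected 5)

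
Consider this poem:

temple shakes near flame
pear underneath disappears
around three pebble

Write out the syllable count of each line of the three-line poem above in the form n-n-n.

5-7-5

Line 1: "temple shakes near flame": 2+1+1+1 = 5
Line 2: "pear underneath disappears": 1+3+3 = 7
Line 3: "around three pebble": 2+1+2 = 5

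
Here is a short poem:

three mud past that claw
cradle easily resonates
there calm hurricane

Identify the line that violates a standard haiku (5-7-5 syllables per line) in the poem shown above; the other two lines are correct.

Line 1: three(1) + mud(1) + past(1) + that(1) + claw(1) = 5 ✓
Line 2: cradle(2) + easily(3) + resonates(3) = 8 (expected 7)
Line 3: there(1) + calm(1) + hurricane(3) = 5 ✓

Line 2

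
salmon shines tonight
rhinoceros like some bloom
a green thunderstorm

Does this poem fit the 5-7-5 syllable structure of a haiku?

Line 1: salmon (2), shines (1), tonight (2) → 5 ✓
Line 2: rhinoceros (4), like (1), some (1), bloom (1) → 7 ✓
Line 3: a (1), green (1), thunderstorm (3) → 5 ✓

Yes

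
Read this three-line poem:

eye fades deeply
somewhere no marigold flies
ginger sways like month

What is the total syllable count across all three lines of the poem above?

Line 1: eye (1), fades (1), deeply (2) → 4
Line 2: somewhere (2), no (1), marigold (3), flies (1) → 7
Line 3: ginger (2), sways (1), like (1), month (1) → 5
Total: 4 + 7 + 5 = 16

16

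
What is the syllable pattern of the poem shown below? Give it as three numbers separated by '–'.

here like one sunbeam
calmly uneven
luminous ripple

Line 1: "here like one sunbeam": 1+1+1+2 = 5
Line 2: "calmly uneven": 2+3 = 5
Line 3: "luminous ripple": 3+2 = 5

5–5–5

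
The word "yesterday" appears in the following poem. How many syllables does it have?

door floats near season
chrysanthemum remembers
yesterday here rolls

3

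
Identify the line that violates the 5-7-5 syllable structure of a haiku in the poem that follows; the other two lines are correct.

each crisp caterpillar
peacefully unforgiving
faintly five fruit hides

Line 1: each (1), crisp (1), caterpillar (4) → 6 (expected 5)
Line 2: peacefully (3), unforgiving (4) → 7 ✓
Line 3: faintly (2), five (1), fruit (1), hides (1) → 5 ✓

The first line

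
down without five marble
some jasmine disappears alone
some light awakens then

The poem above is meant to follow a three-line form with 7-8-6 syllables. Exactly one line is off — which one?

Line 1: down(1) + without(2) + five(1) + marble(2) = 6 (expected 7)
Line 2: some(1) + jasmine(2) + disappears(3) + alone(2) = 8 ✓
Line 3: some(1) + light(1) + awakens(3) + then(1) = 6 ✓

Line 1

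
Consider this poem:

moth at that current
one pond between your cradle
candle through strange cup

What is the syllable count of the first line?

The first line: moth (1), at (1), that (1), current (2) → 5

5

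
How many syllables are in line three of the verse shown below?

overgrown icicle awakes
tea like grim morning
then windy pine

4

Line three: then(1) + windy(2) + pine(1) = 4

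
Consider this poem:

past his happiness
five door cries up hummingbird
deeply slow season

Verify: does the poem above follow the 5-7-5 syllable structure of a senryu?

Yes

Line 1: "past his happiness": 1+1+3 = 5 ✓
Line 2: "five door cries up hummingbird": 1+1+1+1+3 = 7 ✓
Line 3: "deeply slow season": 2+1+2 = 5 ✓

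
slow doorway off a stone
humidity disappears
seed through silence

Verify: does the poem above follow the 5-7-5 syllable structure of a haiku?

Line 1: slow(1) + doorway(2) + off(1) + a(1) + stone(1) = 6 (expected 5)
Line 2: humidity(4) + disappears(3) = 7 ✓
Line 3: seed(1) + through(1) + silence(2) = 4 (expected 5)

No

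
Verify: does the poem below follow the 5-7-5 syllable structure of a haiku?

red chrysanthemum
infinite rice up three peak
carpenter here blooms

Line 1: red (1), chrysanthemum (4) → 5 ✓
Line 2: infinite (3), rice (1), up (1), three (1), peak (1) → 7 ✓
Line 3: carpenter (3), here (1), blooms (1) → 5 ✓

Yes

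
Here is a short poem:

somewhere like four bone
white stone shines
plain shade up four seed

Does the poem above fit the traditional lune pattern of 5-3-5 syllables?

Yes

Line 1: somewhere (2), like (1), four (1), bone (1) → 5 ✓
Line 2: white (1), stone (1), shines (1) → 3 ✓
Line 3: plain (1), shade (1), up (1), four (1), seed (1) → 5 ✓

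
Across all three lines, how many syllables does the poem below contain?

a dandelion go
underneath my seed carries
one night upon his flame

19

Line 1: "a dandelion go": 1+4+1 = 6
Line 2: "underneath my seed carries": 3+1+1+2 = 7
Line 3: "one night upon his flame": 1+1+2+1+1 = 6
Total: 6 + 7 + 6 = 19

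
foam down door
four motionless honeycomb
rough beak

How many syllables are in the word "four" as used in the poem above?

1

"four" has 1 syllable.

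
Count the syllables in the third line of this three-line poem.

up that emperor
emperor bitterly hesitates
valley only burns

5

The third line: valley (2), only (2), burns (1) → 5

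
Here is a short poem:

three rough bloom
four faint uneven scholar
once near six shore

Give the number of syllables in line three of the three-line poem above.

Line three: once (1), near (1), six (1), shore (1) → 4

4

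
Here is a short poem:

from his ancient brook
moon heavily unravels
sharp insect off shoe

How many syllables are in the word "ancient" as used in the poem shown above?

2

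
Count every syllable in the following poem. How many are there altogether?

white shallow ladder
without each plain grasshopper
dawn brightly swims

Line 1: white (1), shallow (2), ladder (2) → 5
Line 2: without (2), each (1), plain (1), grasshopper (3) → 7
Line 3: dawn (1), brightly (2), swims (1) → 4
Total: 5 + 7 + 4 = 16

16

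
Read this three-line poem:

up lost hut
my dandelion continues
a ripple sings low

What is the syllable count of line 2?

8

Line 2: "my dandelion continues": 1+4+3 = 8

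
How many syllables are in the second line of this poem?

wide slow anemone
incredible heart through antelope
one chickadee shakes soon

9

The second line: incredible (4), heart (1), through (1), antelope (3) → 9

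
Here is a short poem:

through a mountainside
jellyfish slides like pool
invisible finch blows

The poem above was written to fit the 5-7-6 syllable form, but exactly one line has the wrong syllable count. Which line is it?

Line 1: through(1) + a(1) + mountainside(3) = 5 ✓
Line 2: jellyfish(3) + slides(1) + like(1) + pool(1) = 6 (expected 7)
Line 3: invisible(4) + finch(1) + blows(1) = 6 ✓

The second line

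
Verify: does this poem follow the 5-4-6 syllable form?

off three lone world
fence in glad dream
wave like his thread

Line 1: off (1), three (1), lone (1), world (1) → 4 (expected 5)
Line 2: fence (1), in (1), glad (1), dream (1) → 4 ✓
Line 3: wave (1), like (1), his (1), thread (1) → 4 (expected 6)

No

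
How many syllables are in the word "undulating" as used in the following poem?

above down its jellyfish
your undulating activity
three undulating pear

4

"undulating" has 4 syllables.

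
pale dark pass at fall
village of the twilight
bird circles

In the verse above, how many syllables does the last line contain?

3

The last line: "bird circles": 1+2 = 3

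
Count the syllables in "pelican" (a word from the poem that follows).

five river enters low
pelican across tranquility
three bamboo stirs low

3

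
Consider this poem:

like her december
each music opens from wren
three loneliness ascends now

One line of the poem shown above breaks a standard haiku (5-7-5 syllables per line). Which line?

The third line

Line 1: "like her december": 1+1+3 = 5 ✓
Line 2: "each music opens from wren": 1+2+2+1+1 = 7 ✓
Line 3: "three loneliness ascends now": 1+3+2+1 = 7 (expected 5)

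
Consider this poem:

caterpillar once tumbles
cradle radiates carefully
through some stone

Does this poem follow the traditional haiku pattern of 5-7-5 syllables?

No

Line 1: caterpillar (4), once (1), tumbles (2) → 7 (expected 5)
Line 2: cradle (2), radiates (3), carefully (3) → 8 (expected 7)
Line 3: through (1), some (1), stone (1) → 3 (expected 5)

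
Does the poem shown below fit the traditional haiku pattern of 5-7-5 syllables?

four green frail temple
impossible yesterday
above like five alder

No

Line 1: four(1) + green(1) + frail(1) + temple(2) = 5 ✓
Line 2: impossible(4) + yesterday(3) = 7 ✓
Line 3: above(2) + like(1) + five(1) + alder(2) = 6 (expected 5)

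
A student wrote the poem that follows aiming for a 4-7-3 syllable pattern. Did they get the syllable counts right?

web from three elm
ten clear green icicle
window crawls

Line 1: web (1), from (1), three (1), elm (1) → 4 ✓
Line 2: ten (1), clear (1), green (1), icicle (3) → 6 (expected 7)
Line 3: window (2), crawls (1) → 3 ✓

No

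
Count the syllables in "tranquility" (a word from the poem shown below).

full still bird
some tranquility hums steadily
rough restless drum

"tranquility" has 4 syllables.

4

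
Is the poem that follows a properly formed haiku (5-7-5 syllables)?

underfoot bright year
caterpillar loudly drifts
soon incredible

Yes

Line 1: "underfoot bright year": 3+1+1 = 5 ✓
Line 2: "caterpillar loudly drifts": 4+2+1 = 7 ✓
Line 3: "soon incredible": 1+4 = 5 ✓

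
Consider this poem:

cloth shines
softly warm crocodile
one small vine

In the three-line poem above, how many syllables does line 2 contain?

6

Line 2: softly (2), warm (1), crocodile (3) → 6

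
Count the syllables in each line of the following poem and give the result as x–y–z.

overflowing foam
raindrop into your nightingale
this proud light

5–8–3

Line 1: overflowing(4) + foam(1) = 5
Line 2: raindrop(2) + into(2) + your(1) + nightingale(3) = 8
Line 3: this(1) + proud(1) + light(1) = 3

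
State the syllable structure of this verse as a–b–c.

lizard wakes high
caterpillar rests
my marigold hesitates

Line 1: "lizard wakes high": 2+1+1 = 4
Line 2: "caterpillar rests": 4+1 = 5
Line 3: "my marigold hesitates": 1+3+3 = 7

4–5–7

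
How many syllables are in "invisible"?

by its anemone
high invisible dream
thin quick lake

4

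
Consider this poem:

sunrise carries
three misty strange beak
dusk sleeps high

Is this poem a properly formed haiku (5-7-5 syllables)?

Line 1: sunrise(2) + carries(2) = 4 (expected 5)
Line 2: three(1) + misty(2) + strange(1) + beak(1) = 5 (expected 7)
Line 3: dusk(1) + sleeps(1) + high(1) = 3 (expected 5)

No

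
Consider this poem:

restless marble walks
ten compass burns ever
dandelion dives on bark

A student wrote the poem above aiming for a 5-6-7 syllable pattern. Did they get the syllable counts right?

Line 1: "restless marble walks": 2+2+1 = 5 ✓
Line 2: "ten compass burns ever": 1+2+1+2 = 6 ✓
Line 3: "dandelion dives on bark": 4+1+1+1 = 7 ✓

Yes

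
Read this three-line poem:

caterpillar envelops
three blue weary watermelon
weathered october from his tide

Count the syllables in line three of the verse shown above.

Line three: weathered(2) + october(3) + from(1) + his(1) + tide(1) = 8

8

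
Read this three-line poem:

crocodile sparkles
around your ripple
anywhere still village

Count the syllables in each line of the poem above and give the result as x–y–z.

5–5–6

Line 1: crocodile (3), sparkles (2) → 5
Line 2: around (2), your (1), ripple (2) → 5
Line 3: anywhere (3), still (1), village (2) → 6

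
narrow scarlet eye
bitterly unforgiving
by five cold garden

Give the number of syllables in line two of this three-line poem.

Line two: bitterly(3) + unforgiving(4) = 7

7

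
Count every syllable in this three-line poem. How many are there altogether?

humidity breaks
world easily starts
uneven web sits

Line 1: "humidity breaks": 4+1 = 5
Line 2: "world easily starts": 1+3+1 = 5
Line 3: "uneven web sits": 3+1+1 = 5
Total: 5 + 5 + 5 = 15

15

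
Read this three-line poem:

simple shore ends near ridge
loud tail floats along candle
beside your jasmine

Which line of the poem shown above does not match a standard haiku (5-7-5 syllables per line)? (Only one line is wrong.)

The first line

Line 1: simple(2) + shore(1) + ends(1) + near(1) + ridge(1) = 6 (expected 5)
Line 2: loud(1) + tail(1) + floats(1) + along(2) + candle(2) = 7 ✓
Line 3: beside(2) + your(1) + jasmine(2) = 5 ✓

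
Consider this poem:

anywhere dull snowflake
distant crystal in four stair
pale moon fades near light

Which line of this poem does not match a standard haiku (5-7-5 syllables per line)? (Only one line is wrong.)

The first line

Line 1: "anywhere dull snowflake": 3+1+2 = 6 (expected 5)
Line 2: "distant crystal in four stair": 2+2+1+1+1 = 7 ✓
Line 3: "pale moon fades near light": 1+1+1+1+1 = 5 ✓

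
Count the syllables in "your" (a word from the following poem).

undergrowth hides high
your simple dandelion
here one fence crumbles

1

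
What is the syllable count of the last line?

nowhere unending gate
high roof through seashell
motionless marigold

6

The last line: motionless (3), marigold (3) → 6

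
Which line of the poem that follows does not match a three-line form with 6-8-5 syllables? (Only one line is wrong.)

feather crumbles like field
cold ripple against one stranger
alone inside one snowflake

Line 1: feather(2) + crumbles(2) + like(1) + field(1) = 6 ✓
Line 2: cold(1) + ripple(2) + against(2) + one(1) + stranger(2) = 8 ✓
Line 3: alone(2) + inside(2) + one(1) + snowflake(2) = 7 (expected 5)

Line 3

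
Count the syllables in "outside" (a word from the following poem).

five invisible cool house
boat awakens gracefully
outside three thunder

2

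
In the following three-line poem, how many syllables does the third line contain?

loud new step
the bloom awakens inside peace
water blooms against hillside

7

The third line: "water blooms against hillside": 2+1+2+2 = 7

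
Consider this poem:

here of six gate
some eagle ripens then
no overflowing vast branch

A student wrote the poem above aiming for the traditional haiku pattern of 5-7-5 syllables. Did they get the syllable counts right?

No

Line 1: "here of six gate": 1+1+1+1 = 4 (expected 5)
Line 2: "some eagle ripens then": 1+2+2+1 = 6 (expected 7)
Line 3: "no overflowing vast branch": 1+4+1+1 = 7 (expected 5)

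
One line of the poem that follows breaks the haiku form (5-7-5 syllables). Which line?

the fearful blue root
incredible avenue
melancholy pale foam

Line 3

Line 1: the(1) + fearful(2) + blue(1) + root(1) = 5 ✓
Line 2: incredible(4) + avenue(3) = 7 ✓
Line 3: melancholy(4) + pale(1) + foam(1) = 6 (expected 5)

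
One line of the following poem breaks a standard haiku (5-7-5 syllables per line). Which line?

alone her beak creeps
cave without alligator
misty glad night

Line 1: "alone her beak creeps": 2+1+1+1 = 5 ✓
Line 2: "cave without alligator": 1+2+4 = 7 ✓
Line 3: "misty glad night": 2+1+1 = 4 (expected 5)

The third line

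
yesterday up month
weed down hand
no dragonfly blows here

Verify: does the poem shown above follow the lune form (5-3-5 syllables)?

Line 1: "yesterday up month": 3+1+1 = 5 ✓
Line 2: "weed down hand": 1+1+1 = 3 ✓
Line 3: "no dragonfly blows here": 1+3+1+1 = 6 (expected 5)

No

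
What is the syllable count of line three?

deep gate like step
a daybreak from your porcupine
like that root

3

Line three: like (1), that (1), root (1) → 3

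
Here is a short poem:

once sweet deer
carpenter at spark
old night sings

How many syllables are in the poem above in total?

Line 1: "once sweet deer": 1+1+1 = 3
Line 2: "carpenter at spark": 3+1+1 = 5
Line 3: "old night sings": 1+1+1 = 3
Total: 3 + 5 + 3 = 11

11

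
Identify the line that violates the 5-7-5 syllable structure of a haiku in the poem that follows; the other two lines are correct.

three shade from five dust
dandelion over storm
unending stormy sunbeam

The third line

Line 1: three(1) + shade(1) + from(1) + five(1) + dust(1) = 5 ✓
Line 2: dandelion(4) + over(2) + storm(1) = 7 ✓
Line 3: unending(3) + stormy(2) + sunbeam(2) = 7 (expected 5)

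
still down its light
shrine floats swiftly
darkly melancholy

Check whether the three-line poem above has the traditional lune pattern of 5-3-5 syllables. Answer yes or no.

Line 1: still (1), down (1), its (1), light (1) → 4 (expected 5)
Line 2: shrine (1), floats (1), swiftly (2) → 4 (expected 3)
Line 3: darkly (2), melancholy (4) → 6 (expected 5)

No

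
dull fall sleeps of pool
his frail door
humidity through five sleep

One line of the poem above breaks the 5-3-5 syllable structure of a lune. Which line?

The third line

Line 1: dull(1) + fall(1) + sleeps(1) + of(1) + pool(1) = 5 ✓
Line 2: his(1) + frail(1) + door(1) = 3 ✓
Line 3: humidity(4) + through(1) + five(1) + sleep(1) = 7 (expected 5)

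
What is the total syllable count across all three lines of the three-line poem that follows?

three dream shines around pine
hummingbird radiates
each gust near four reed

Line 1: three (1), dream (1), shines (1), around (2), pine (1) → 6
Line 2: hummingbird (3), radiates (3) → 6
Line 3: each (1), gust (1), near (1), four (1), reed (1) → 5
Total: 6 + 6 + 5 = 17

17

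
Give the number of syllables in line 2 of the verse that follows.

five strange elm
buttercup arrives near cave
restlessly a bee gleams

Line 2: buttercup (3), arrives (2), near (1), cave (1) → 7

7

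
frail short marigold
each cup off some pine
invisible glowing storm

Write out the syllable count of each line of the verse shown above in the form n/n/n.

Line 1: "frail short marigold": 1+1+3 = 5
Line 2: "each cup off some pine": 1+1+1+1+1 = 5
Line 3: "invisible glowing storm": 4+2+1 = 7

5/5/7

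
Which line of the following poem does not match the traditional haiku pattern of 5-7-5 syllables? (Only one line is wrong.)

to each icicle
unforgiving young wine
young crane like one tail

Line 2

Line 1: to (1), each (1), icicle (3) → 5 ✓
Line 2: unforgiving (4), young (1), wine (1) → 6 (expected 7)
Line 3: young (1), crane (1), like (1), one (1), tail (1) → 5 ✓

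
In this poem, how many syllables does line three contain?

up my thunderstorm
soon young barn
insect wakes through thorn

Line three: "insect wakes through thorn": 2+1+1+1 = 5

5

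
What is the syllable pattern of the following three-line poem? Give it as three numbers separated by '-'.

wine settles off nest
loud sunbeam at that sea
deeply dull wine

5-6-4

Line 1: "wine settles off nest": 1+2+1+1 = 5
Line 2: "loud sunbeam at that sea": 1+2+1+1+1 = 6
Line 3: "deeply dull wine": 2+1+1 = 4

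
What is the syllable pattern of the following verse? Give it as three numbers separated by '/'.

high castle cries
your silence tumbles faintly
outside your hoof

Line 1: high(1) + castle(2) + cries(1) = 4
Line 2: your(1) + silence(2) + tumbles(2) + faintly(2) = 7
Line 3: outside(2) + your(1) + hoof(1) = 4

4/7/4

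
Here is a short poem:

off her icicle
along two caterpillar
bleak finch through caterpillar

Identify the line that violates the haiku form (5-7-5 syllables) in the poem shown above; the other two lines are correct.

The third line

Line 1: off (1), her (1), icicle (3) → 5 ✓
Line 2: along (2), two (1), caterpillar (4) → 7 ✓
Line 3: bleak (1), finch (1), through (1), caterpillar (4) → 7 (expected 5)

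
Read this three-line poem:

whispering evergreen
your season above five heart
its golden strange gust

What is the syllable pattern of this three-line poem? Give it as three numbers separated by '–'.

Line 1: whispering(3) + evergreen(3) = 6
Line 2: your(1) + season(2) + above(2) + five(1) + heart(1) = 7
Line 3: its(1) + golden(2) + strange(1) + gust(1) = 5

6–7–5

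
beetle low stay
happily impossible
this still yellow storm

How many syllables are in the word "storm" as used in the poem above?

1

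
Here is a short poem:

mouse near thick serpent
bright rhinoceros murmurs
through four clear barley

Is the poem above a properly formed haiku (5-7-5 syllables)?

Yes

Line 1: mouse(1) + near(1) + thick(1) + serpent(2) = 5 ✓
Line 2: bright(1) + rhinoceros(4) + murmurs(2) = 7 ✓
Line 3: through(1) + four(1) + clear(1) + barley(2) = 5 ✓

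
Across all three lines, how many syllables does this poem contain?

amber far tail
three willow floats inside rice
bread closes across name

17

Line 1: "amber far tail": 2+1+1 = 4
Line 2: "three willow floats inside rice": 1+2+1+2+1 = 7
Line 3: "bread closes across name": 1+2+2+1 = 6
Total: 4 + 7 + 6 = 17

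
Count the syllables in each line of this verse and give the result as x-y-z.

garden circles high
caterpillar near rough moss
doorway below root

5-7-5

Line 1: garden(2) + circles(2) + high(1) = 5
Line 2: caterpillar(4) + near(1) + rough(1) + moss(1) = 7
Line 3: doorway(2) + below(2) + root(1) = 5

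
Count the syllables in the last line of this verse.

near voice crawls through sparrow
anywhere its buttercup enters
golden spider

4

The last line: "golden spider": 2+2 = 4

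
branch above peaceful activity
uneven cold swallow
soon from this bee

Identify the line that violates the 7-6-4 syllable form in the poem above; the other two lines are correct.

Line 1: branch (1), above (2), peaceful (2), activity (4) → 9 (expected 7)
Line 2: uneven (3), cold (1), swallow (2) → 6 ✓
Line 3: soon (1), from (1), this (1), bee (1) → 4 ✓

The first line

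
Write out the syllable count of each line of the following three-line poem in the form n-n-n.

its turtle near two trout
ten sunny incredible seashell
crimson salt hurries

6-9-5

Line 1: its (1), turtle (2), near (1), two (1), trout (1) → 6
Line 2: ten (1), sunny (2), incredible (4), seashell (2) → 9
Line 3: crimson (2), salt (1), hurries (2) → 5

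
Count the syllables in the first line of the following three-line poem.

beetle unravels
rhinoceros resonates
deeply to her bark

5

The first line: beetle (2), unravels (3) → 5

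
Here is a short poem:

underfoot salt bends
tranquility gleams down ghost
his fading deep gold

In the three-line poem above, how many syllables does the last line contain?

The last line: "his fading deep gold": 1+2+1+1 = 5

5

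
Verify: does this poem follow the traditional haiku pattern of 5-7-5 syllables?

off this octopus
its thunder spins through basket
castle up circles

Yes

Line 1: off (1), this (1), octopus (3) → 5 ✓
Line 2: its (1), thunder (2), spins (1), through (1), basket (2) → 7 ✓
Line 3: castle (2), up (1), circles (2) → 5 ✓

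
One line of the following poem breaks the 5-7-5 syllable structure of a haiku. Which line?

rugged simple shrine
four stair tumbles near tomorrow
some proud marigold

Line 1: rugged (2), simple (2), shrine (1) → 5 ✓
Line 2: four (1), stair (1), tumbles (2), near (1), tomorrow (3) → 8 (expected 7)
Line 3: some (1), proud (1), marigold (3) → 5 ✓

The second line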